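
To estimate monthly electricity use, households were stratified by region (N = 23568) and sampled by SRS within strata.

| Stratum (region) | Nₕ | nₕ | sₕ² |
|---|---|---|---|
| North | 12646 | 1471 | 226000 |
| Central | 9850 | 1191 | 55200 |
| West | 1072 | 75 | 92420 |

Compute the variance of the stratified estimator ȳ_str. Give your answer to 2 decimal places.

Var(ȳ_str) = Σₕ Wₕ²(1 − fₕ)sₕ²/nₕ with Wₕ = Nₕ/N, N = 23568.
North: Wₕ = 0.53657502; term = 0.53657502²·(1 − 0.11632137)·226000/1471 = 39.088681.
Central: Wₕ = 0.41793958; term = 0.41793958²·(1 − 0.12091371)·55200/1191 = 7.1168175.
West: Wₕ = 0.04548540; term = 0.04548540²·(1 − 0.06996269)·92420/75 = 2.3710963.
Sum = 48.576595.

48.58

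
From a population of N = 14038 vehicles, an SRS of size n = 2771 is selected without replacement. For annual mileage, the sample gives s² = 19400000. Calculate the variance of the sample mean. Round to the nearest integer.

Under SRS without replacement, Var(ȳ) = (1 − f)·s²/n with f = n/N = 2771/14038 = 0.19739279.
Var(ȳ) = (1 − 0.19739279)·19400000/2771 = 0.80260721·7001.0826 = 5619.1194.

5619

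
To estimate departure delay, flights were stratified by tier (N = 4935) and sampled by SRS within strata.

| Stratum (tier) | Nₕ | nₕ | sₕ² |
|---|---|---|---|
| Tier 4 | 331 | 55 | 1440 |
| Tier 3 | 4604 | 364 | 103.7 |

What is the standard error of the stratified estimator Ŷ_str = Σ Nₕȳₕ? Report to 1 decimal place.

2820.1

Var(Ŷ_str) = Σₕ Nₕ²(1 − fₕ)sₕ²/nₕ.
Tier 4: 331²·(1 − 55/331)·1440/55 = 2.3918662 × 10^6.
Tier 3: 4604²·(1 − 364/4604)·103.7/364 = 5.5613284 × 10^6.
Sum = 7.9531946 × 10^6.
SE = √(7.9531946 × 10^6) = 2820.1.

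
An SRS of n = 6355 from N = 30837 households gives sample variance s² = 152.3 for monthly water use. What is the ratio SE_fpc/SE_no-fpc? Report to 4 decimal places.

f = n/N = 6355/30837 = 0.20608360.
SE_no-fpc = √(s²/n) = 0.15480756; SE_fpc = √((1−f)s²/n) = 0.13793661.
Ratio = √(1−f) = 0.89101986.

0.8910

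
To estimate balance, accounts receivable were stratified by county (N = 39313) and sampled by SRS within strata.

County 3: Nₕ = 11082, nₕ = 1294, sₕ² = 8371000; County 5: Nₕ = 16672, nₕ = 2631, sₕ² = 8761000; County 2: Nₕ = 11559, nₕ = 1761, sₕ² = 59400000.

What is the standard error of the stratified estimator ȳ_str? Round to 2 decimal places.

58.57

Var(ȳ_str) = Σₕ Wₕ²(1 − fₕ)sₕ²/nₕ with Wₕ = Nₕ/N, N = 39313.
County 3: Wₕ = 0.28189149; term = 0.28189149²·(1 − 0.11676593)·8371000/1294 = 454.02817.
County 5: Wₕ = 0.42408364; term = 0.42408364²·(1 − 0.15780950)·8761000/2631 = 504.36646.
County 2: Wₕ = 0.29402488; term = 0.29402488²·(1 − 0.15234882)·59400000/1761 = 2471.7948.
Sum = 3430.1894.
SE = √(3430.1894) = 58.57.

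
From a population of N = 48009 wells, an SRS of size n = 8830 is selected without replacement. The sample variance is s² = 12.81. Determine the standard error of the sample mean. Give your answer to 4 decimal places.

0.0344

Under SRS without replacement, Var(ȳ) = (1 − f)·s²/n with f = n/N = 8830/48009 = 0.18392385.
Var(ȳ) = (1 − 0.18392385)·12.81/8830 = 0.81607615·0.0014507361 = 0.0011839112.
SE(ȳ) = √(0.0011839112) = 0.0344.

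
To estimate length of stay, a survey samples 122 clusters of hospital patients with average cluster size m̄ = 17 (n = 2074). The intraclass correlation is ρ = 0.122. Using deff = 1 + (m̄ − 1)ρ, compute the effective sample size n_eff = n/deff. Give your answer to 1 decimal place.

deff = 1 + (17 − 1)·0.122 = 1 + 1.952 = 2.952.
n_eff = 2074 / 2.952 = 702.6.

702.6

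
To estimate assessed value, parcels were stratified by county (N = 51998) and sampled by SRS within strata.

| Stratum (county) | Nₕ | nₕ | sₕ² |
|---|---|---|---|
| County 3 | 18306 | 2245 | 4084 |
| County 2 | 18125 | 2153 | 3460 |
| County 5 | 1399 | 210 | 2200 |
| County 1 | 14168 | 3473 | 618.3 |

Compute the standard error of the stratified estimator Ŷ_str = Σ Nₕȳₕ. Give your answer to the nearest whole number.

32319

Var(Ŷ_str) = Σₕ Nₕ²(1 − fₕ)sₕ²/nₕ.
County 3: 18306²·(1 − 2245/18306)·4084/2245 = 5.3485422 × 10^8.
County 2: 18125²·(1 − 2153/18125)·3460/2153 = 4.6523179 × 10^8.
County 5: 1399²·(1 − 210/1399)·2200/210 = 1.742621 × 10^7.
County 1: 14168²·(1 − 3473/14168)·618.3/3473 = 2.6976388 × 10^7.
Sum = 1.0444886 × 10^9.
SE = √(1.0444886 × 10^9) = 32319.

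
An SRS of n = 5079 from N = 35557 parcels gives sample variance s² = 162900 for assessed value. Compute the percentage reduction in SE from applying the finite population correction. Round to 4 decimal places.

f = n/N = 5079/35557 = 0.14284107.
SE_no-fpc = √(s²/n) = 5.6633244; SE_fpc = √((1−f)s²/n) = 5.2432687.
Ratio = √(1−f) = 0.92582878. Reduction = 100·(1 − 0.92582878) = 7.4171%.

7.4171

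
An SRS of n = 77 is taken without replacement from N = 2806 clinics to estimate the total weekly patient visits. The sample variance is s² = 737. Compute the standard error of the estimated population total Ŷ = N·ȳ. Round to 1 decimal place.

Var(Ŷ) = N²·Var(ȳ) = N²·(1 − n/N)·s²/n.
f = 77/2806 = 0.02744120; Var(ȳ) = 0.97255880·737/77 = 9.3087771.
Var(Ŷ) = 2806² · 9.3087771 = 7.3293922 × 10^7.
SE(Ŷ) = √(7.3293922 × 10^7) = 8561.2.

8561.2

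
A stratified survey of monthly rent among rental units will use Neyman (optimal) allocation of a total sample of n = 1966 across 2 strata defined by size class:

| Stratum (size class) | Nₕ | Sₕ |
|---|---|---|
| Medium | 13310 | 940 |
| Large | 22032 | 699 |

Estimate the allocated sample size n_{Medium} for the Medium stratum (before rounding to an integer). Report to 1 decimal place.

881.3

Neyman allocation: nₕ = n·NₕSₕ / Σⱼ NⱼSⱼ.
Σ NⱼSⱼ = 13310·940 + 22032·699 = 2.7911768 × 10^7.
n_{Medium} = 1966·13310·940 / (2.7911768 × 10^7) = 881.3.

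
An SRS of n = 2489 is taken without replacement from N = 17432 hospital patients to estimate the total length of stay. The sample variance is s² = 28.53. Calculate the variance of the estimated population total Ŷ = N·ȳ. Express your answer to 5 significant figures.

Var(Ŷ) = N²·Var(ȳ) = N²·(1 − n/N)·s²/n.
f = 2489/17432 = 0.14278339; Var(ȳ) = 0.85721661·28.53/2489 = 0.0098257895.
Var(Ŷ) = 17432² · 0.0098257895 = 2.9858081 × 10^6.

2.9858 × 10^6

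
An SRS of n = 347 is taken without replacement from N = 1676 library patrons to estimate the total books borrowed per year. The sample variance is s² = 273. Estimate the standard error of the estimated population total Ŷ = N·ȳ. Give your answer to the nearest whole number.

1324

Var(Ŷ) = N²·Var(ȳ) = N²·(1 − n/N)·s²/n.
f = 347/1676 = 0.20704057; Var(ȳ) = 0.79295943·273/347 = 0.62385569.
Var(Ŷ) = 1676² · 0.62385569 = 1.7523957 × 10^6.
SE(Ŷ) = √(1.7523957 × 10^6) = 1324.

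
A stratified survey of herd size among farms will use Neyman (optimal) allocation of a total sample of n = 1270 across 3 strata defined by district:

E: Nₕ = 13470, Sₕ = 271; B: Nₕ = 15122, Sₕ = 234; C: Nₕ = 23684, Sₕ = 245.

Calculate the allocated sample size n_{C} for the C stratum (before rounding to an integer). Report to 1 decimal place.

Neyman allocation: nₕ = n·NₕSₕ / Σⱼ NⱼSⱼ.
Σ NⱼSⱼ = 13470·271 + 15122·234 + 23684·245 = 1.2991498 × 10^7.
n_{C} = 1270·23684·245 / (1.2991498 × 10^7) = 567.2.

567.2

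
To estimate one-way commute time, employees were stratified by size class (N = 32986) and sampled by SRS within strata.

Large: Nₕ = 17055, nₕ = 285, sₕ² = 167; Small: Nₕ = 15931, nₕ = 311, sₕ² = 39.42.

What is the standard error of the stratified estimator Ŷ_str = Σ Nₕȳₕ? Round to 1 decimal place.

Var(Ŷ_str) = Σₕ Nₕ²(1 − fₕ)sₕ²/nₕ.
Large: 17055²·(1 − 285/17055)·167/285 = 1.675932 × 10^8.
Small: 15931²·(1 − 311/15931)·39.42/311 = 3.1541351 × 10^7.
Sum = 1.9913455 × 10^8.
SE = √(1.9913455 × 10^8) = 14111.5.

14111.5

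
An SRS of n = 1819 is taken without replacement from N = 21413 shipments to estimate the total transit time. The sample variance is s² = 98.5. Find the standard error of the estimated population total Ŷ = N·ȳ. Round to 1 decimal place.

Var(Ŷ) = N²·Var(ȳ) = N²·(1 − n/N)·s²/n.
f = 1819/21413 = 0.08494840; Var(ȳ) = 0.91505160·98.5/1819 = 0.049550623.
Var(Ŷ) = 21413² · 0.049550623 = 2.2719782 × 10^7.
SE(Ŷ) = √(2.2719782 × 10^7) = 4766.5.

4766.5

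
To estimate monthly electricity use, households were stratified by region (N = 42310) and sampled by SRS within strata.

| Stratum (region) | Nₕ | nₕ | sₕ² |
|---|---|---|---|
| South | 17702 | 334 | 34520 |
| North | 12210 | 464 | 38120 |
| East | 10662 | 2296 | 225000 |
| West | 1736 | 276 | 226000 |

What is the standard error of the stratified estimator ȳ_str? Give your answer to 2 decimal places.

Var(ȳ_str) = Σₕ Wₕ²(1 − fₕ)sₕ²/nₕ with Wₕ = Nₕ/N, N = 42310.
South: Wₕ = 0.41838809; term = 0.41838809²·(1 − 0.01886792)·34520/334 = 17.750493.
North: Wₕ = 0.28858426; term = 0.28858426²·(1 − 0.03800164)·38120/464 = 6.5819491.
East: Wₕ = 0.25199716; term = 0.25199716²·(1 − 0.21534421)·225000/2296 = 4.882937.
West: Wₕ = 0.04103049; term = 0.04103049²·(1 − 0.15898618)·226000/276 = 1.1593535.
Sum = 30.374733.
SE = √(30.374733) = 5.51.

5.51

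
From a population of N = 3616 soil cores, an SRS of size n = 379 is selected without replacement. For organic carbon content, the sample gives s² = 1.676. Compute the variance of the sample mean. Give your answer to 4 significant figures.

0.003959

Under SRS without replacement, Var(ȳ) = (1 − f)·s²/n with f = n/N = 379/3616 = 0.10481195.
Var(ȳ) = (1 − 0.10481195)·1.676/379 = 0.89518805·0.0044221636 = 0.003958668.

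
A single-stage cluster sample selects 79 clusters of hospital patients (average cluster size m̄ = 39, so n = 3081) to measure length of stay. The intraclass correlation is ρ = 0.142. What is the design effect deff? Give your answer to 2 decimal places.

6.40

deff = 1 + (39 − 1)·0.142 = 1 + 5.396 = 6.396.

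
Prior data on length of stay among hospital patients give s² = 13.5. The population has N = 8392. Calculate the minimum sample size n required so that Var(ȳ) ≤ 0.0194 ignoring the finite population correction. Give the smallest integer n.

696

Without fpc, n₀ = s²/D = 13.5/0.0194 = 695.8763.
Rounding up, n = 696.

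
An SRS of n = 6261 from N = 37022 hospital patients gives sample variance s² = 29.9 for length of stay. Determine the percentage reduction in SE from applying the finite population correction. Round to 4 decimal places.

8.8471

f = n/N = 6261/37022 = 0.16911566.
SE_no-fpc = √(s²/n) = 0.06910568; SE_fpc = √((1−f)s²/n) = 0.062991801.
Ratio = √(1−f) = 0.91152857. Reduction = 100·(1 − 0.91152857) = 8.8471%.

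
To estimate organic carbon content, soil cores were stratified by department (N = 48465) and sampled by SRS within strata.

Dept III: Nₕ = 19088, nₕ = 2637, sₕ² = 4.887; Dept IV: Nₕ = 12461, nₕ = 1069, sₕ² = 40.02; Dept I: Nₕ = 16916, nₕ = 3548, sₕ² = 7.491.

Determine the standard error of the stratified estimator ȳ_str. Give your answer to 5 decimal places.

0.05209

Var(ȳ_str) = Σₕ Wₕ²(1 − fₕ)sₕ²/nₕ with Wₕ = Nₕ/N, N = 48465.
Dept III: Wₕ = 0.39385123; term = 0.39385123²·(1 − 0.13814962)·4.887/2637 = 2.4775847 × 10^-4.
Dept IV: Wₕ = 0.25711338; term = 0.25711338²·(1 − 0.08578766)·40.02/1069 = 0.0022625377.
Dept I: Wₕ = 0.34903539; term = 0.34903539²·(1 − 0.20974226)·7.491/3548 = 2.0326559 × 10^-4.
Sum = 0.0027135618.
SE = √(0.0027135618) = 0.05209.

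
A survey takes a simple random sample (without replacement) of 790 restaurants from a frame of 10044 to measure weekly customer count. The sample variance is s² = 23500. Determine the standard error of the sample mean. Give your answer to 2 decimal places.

5.24

Under SRS without replacement, Var(ȳ) = (1 − f)·s²/n with f = n/N = 790/10044 = 0.07865392.
Var(ȳ) = (1 − 0.07865392)·23500/790 = 0.92134608·29.746835 = 27.40713.
SE(ȳ) = √(27.40713) = 5.24.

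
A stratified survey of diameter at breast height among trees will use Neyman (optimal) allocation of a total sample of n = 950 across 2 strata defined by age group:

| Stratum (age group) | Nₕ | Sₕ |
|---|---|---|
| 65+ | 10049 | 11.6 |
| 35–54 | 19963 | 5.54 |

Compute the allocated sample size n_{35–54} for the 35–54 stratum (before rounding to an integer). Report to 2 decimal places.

462.51

Neyman allocation: nₕ = n·NₕSₕ / Σⱼ NⱼSⱼ.
Σ NⱼSⱼ = 10049·11.6 + 19963·5.54 = 227163.42.
n_{35–54} = 950·19963·5.54 / 227163.42 = 462.51.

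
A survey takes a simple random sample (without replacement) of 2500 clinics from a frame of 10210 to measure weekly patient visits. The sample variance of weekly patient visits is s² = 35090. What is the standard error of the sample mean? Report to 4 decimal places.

Under SRS without replacement, Var(ȳ) = (1 − f)·s²/n with f = n/N = 2500/10210 = 0.24485798.
Var(ȳ) = (1 − 0.24485798)·35090/2500 = 0.75514202·14.036 = 10.599173.
SE(ȳ) = √(10.599173) = 3.2556.

3.2556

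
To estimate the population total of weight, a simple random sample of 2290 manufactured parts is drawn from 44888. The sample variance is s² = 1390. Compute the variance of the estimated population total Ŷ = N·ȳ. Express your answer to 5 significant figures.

Var(Ŷ) = N²·Var(ȳ) = N²·(1 − n/N)·s²/n.
f = 2290/44888 = 0.05101586; Var(ȳ) = 0.94898414·1390/2290 = 0.57602094.
Var(Ŷ) = 44888² · 0.57602094 = 1.1606433 × 10^9.

1.1606 × 10^9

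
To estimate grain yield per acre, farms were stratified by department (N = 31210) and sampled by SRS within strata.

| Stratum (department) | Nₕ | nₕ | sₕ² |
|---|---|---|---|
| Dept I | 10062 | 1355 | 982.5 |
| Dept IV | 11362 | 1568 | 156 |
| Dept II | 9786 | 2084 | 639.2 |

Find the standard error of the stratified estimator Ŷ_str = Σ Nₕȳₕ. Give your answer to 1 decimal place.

Var(Ŷ_str) = Σₕ Nₕ²(1 − fₕ)sₕ²/nₕ.
Dept I: 10062²·(1 − 1355/10062)·982.5/1355 = 6.3525212 × 10^7.
Dept IV: 11362²·(1 − 1568/11362)·156/1568 = 1.1071168 × 10^7.
Dept II: 9786²·(1 − 2084/9786)·639.2/2084 = 2.3117868 × 10^7.
Sum = 9.7714248 × 10^7.
SE = √(9.7714248 × 10^7) = 9885.1.

9885.1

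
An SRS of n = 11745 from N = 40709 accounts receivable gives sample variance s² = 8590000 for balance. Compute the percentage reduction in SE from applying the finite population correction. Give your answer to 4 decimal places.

15.6502

f = n/N = 11745/40709 = 0.28851114.
SE_no-fpc = √(s²/n) = 27.043947; SE_fpc = √((1−f)s²/n) = 22.811515.
Ratio = √(1−f) = 0.84349799. Reduction = 100·(1 − 0.84349799) = 15.6502%.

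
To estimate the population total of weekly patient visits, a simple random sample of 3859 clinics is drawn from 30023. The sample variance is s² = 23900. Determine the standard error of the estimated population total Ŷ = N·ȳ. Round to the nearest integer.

69749

Var(Ŷ) = N²·Var(ȳ) = N²·(1 − n/N)·s²/n.
f = 3859/30023 = 0.12853479; Var(ȳ) = 0.87146521·23900/3859 = 5.397258.
Var(Ŷ) = 30023² · 5.397258 = 4.8649833 × 10^9.
SE(Ŷ) = √(4.8649833 × 10^9) = 69749.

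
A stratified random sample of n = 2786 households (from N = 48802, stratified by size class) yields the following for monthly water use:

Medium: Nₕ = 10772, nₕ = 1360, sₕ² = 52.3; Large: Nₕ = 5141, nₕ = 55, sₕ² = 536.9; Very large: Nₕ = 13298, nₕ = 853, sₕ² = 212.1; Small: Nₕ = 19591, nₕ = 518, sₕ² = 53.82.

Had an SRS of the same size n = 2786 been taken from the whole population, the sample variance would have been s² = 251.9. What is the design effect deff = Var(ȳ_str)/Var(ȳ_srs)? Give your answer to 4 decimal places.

1.6701

Var(ȳ_str) = Σ Wₕ²(1−fₕ)sₕ²/nₕ with Wₕ = Nₕ/48802:
  Medium: (10772/48802)²·(1−1360/10772)·52.3/1360 = 0.0016370645
  Large: (5141/48802)²·(1−55/5141)·536.9/55 = 0.10717153
  Very large: (13298/48802)²·(1−853/13298)·212.1/853 = 0.017278165
  Small: (19591/48802)²·(1−518/19591)·53.82/518 = 0.016301002
  → Var(ȳ_str) = 0.14238776.
Var(ȳ_srs) = (1 − 2786/48802)·251.9/2786 = 0.085254694.
deff = 0.14238776 / 0.085254694 = 1.6701.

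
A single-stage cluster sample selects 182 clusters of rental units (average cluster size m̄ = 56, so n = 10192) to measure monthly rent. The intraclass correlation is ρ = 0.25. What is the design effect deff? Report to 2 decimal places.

14.75

deff = 1 + (56 − 1)·0.25 = 1 + 13.75 = 14.75.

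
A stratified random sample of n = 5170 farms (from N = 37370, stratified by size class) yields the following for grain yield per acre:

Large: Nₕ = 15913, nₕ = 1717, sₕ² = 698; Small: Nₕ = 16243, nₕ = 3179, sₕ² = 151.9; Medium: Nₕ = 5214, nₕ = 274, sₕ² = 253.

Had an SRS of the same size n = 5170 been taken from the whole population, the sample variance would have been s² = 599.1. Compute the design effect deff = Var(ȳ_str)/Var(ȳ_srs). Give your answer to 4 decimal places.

Var(ȳ_str) = Σ Wₕ²(1−fₕ)sₕ²/nₕ with Wₕ = Nₕ/37370:
  Large: (15913/37370)²·(1−1717/15913)·698/1717 = 0.06575927
  Small: (16243/37370)²·(1−3179/16243)·151.9/3179 = 0.0072604488
  Medium: (5214/37370)²·(1−274/5214)·253/274 = 0.017030278
  → Var(ȳ_str) = 0.090049997.
Var(ȳ_srs) = (1 − 5170/37370)·599.1/5170 = 0.099848501.
deff = 0.090049997 / 0.099848501 = 0.9019.

0.9019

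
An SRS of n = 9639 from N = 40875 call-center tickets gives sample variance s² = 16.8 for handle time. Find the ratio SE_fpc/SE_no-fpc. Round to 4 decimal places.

f = n/N = 9639/40875 = 0.23581651.
SE_no-fpc = √(s²/n) = 0.041748286; SE_fpc = √((1−f)s²/n) = 0.036495345.
Ratio = √(1−f) = 0.87417589.

0.8742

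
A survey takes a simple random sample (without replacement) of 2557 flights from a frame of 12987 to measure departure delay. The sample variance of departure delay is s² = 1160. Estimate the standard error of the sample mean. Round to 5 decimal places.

Under SRS without replacement, Var(ȳ) = (1 − f)·s²/n with f = n/N = 2557/12987 = 0.19688920.
Var(ȳ) = (1 − 0.19688920)·1160/2557 = 0.80311080·0.45365663 = 0.36433654.
SE(ȳ) = √(0.36433654) = 0.60360.

0.60360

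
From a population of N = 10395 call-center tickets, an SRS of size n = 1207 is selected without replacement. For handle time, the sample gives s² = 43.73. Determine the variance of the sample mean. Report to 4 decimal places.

0.0320

Under SRS without replacement, Var(ȳ) = (1 − f)·s²/n with f = n/N = 1207/10395 = 0.11611352.
Var(ȳ) = (1 − 0.11611352)·43.73/1207 = 0.88388648·0.036230323 = 0.032023493.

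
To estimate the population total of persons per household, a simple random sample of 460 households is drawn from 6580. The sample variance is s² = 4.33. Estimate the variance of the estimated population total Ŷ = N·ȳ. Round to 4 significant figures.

Var(Ŷ) = N²·Var(ȳ) = N²·(1 − n/N)·s²/n.
f = 460/6580 = 0.06990881; Var(ȳ) = 0.93009119·4.33/460 = 0.0087549888.
Var(Ŷ) = 6580² · 0.0087549888 = 379059.5.

379100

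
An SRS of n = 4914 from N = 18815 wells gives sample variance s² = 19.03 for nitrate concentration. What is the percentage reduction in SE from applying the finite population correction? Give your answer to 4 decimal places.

f = n/N = 4914/18815 = 0.26117459.
SE_no-fpc = √(s²/n) = 0.062230289; SE_fpc = √((1−f)s²/n) = 0.053490016.
Ratio = √(1−f) = 0.85954954. Reduction = 100·(1 − 0.85954954) = 14.0450%.

14.0450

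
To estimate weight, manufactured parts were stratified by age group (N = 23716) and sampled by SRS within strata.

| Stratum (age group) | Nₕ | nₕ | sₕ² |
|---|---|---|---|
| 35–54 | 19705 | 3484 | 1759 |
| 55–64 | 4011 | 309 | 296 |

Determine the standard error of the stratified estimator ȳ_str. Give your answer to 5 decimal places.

Var(ȳ_str) = Σₕ Wₕ²(1 − fₕ)sₕ²/nₕ with Wₕ = Nₕ/N, N = 23716.
35–54: Wₕ = 0.83087367; term = 0.83087367²·(1 − 0.17680792)·1759/3484 = 0.28691871.
55–64: Wₕ = 0.16912633; term = 0.16912633²·(1 − 0.07703815)·296/309 = 0.025289452.
Sum = 0.31220816.
SE = √(0.31220816) = 0.55876.

0.55876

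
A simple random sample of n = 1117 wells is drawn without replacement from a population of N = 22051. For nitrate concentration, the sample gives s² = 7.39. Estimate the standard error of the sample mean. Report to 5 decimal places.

0.07925

Under SRS without replacement, Var(ȳ) = (1 − f)·s²/n with f = n/N = 1117/22051 = 0.05065530.
Var(ȳ) = (1 − 0.05065530)·7.39/1117 = 0.94934470·0.0066159355 = 0.0062808033.
SE(ȳ) = √(0.0062808033) = 0.07925.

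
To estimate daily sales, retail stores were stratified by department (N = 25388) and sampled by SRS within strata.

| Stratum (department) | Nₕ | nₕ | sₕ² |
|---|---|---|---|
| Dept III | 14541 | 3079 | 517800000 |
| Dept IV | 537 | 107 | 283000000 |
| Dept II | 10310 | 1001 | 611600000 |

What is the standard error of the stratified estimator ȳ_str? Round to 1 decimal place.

368.0

Var(ȳ_str) = Σₕ Wₕ²(1 − fₕ)sₕ²/nₕ with Wₕ = Nₕ/N, N = 25388.
Dept III: Wₕ = 0.57275091; term = 0.57275091²·(1 − 0.21174610)·517800000/3079 = 43486.06.
Dept IV: Wₕ = 0.02115173; term = 0.02115173²·(1 − 0.19925512)·283000000/107 = 947.52007.
Dept II: Wₕ = 0.40609737; term = 0.40609737²·(1 − 0.09709020)·611600000/1001 = 90978.362.
Sum = 135411.94.
SE = √(135411.94) = 368.0.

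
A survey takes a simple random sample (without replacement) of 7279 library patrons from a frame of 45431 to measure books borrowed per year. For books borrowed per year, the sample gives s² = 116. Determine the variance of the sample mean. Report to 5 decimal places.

0.01338

Under SRS without replacement, Var(ȳ) = (1 − f)·s²/n with f = n/N = 7279/45431 = 0.16022099.
Var(ȳ) = (1 − 0.16022099)·116/7279 = 0.83977901·0.015936255 = 0.013382932.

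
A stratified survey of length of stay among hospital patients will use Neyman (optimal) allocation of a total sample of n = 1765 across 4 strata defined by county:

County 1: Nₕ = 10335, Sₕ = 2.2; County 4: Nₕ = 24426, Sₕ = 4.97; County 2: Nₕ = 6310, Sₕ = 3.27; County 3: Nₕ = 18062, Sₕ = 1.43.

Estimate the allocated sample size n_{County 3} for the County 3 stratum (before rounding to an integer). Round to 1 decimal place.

239.2

Neyman allocation: nₕ = n·NₕSₕ / Σⱼ NⱼSⱼ.
Σ NⱼSⱼ = 10335·2.2 + 24426·4.97 + 6310·3.27 + 18062·1.43 = 190596.58.
n_{County 3} = 1765·18062·1.43 / 190596.58 = 239.2.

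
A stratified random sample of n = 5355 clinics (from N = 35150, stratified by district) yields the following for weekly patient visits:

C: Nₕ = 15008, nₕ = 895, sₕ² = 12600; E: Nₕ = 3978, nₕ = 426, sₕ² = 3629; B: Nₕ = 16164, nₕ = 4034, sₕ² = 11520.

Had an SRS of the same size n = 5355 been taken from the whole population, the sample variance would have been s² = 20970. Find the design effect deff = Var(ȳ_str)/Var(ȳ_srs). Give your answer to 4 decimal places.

Var(ȳ_str) = Σ Wₕ²(1−fₕ)sₕ²/nₕ with Wₕ = Nₕ/35150:
  C: (15008/35150)²·(1−895/15008)·12600/895 = 2.4134539
  E: (3978/35150)²·(1−426/3978)·3629/426 = 0.097423661
  B: (16164/35150)²·(1−4034/16164)·11520/4034 = 0.45318504
  → Var(ȳ_str) = 2.9640626.
Var(ȳ_srs) = (1 − 5355/35150)·20970/5355 = 3.3193803.
deff = 2.9640626 / 3.3193803 = 0.8930.

0.8930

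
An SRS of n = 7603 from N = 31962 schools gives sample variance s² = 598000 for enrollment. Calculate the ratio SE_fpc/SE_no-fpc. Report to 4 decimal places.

f = n/N = 7603/31962 = 0.23787623.
SE_no-fpc = √(s²/n) = 8.8686619; SE_fpc = √((1−f)s²/n) = 7.7423153.
Ratio = √(1−f) = 0.87299701.

0.8730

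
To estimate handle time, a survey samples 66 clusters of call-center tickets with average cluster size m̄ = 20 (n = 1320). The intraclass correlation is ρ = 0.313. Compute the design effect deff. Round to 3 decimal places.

6.947

deff = 1 + (20 − 1)·0.313 = 1 + 5.947 = 6.947.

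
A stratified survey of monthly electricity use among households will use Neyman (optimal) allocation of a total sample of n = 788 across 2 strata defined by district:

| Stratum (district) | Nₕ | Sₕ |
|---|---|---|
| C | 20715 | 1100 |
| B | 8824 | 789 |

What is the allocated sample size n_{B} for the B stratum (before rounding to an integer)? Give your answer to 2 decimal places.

Neyman allocation: nₕ = n·NₕSₕ / Σⱼ NⱼSⱼ.
Σ NⱼSⱼ = 20715·1100 + 8824·789 = 2.9748636 × 10^7.
n_{B} = 788·8824·789 / (2.9748636 × 10^7) = 184.42.

184.42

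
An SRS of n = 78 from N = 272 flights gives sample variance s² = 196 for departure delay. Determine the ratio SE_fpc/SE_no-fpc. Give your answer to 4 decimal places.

0.8445

f = n/N = 78/272 = 0.28676471.
SE_no-fpc = √(s²/n) = 1.5851878; SE_fpc = √((1−f)s²/n) = 1.3387428.
Ratio = √(1−f) = 0.84453259.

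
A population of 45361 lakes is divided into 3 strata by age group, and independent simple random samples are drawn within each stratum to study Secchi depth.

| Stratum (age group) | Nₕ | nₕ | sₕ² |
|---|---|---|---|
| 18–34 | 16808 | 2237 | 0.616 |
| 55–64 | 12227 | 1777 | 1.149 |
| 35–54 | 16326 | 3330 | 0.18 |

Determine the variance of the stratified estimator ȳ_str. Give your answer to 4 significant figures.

Var(ȳ_str) = Σₕ Wₕ²(1 − fₕ)sₕ²/nₕ with Wₕ = Nₕ/N, N = 45361.
18–34: Wₕ = 0.37053857; term = 0.37053857²·(1 − 0.13309139)·0.616/2237 = 3.277592 × 10^-5.
55–64: Wₕ = 0.26954873; term = 0.26954873²·(1 − 0.14533410)·1.149/1777 = 4.0151665 × 10^-5.
35–54: Wₕ = 0.35991270; term = 0.35991270²·(1 − 0.20396913)·0.18/3330 = 5.5738147 × 10^-6.
Sum = 7.85014 × 10^-5.

7.850 × 10^-5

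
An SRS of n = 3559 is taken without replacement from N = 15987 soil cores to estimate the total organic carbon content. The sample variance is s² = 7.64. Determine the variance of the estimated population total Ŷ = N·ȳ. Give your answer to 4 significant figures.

426500

Var(Ŷ) = N²·Var(ȳ) = N²·(1 − n/N)·s²/n.
f = 3559/15987 = 0.22261838; Var(ȳ) = 0.77738162·7.64/3559 = 0.0016687821.
Var(Ŷ) = 15987² · 0.0016687821 = 426514.29.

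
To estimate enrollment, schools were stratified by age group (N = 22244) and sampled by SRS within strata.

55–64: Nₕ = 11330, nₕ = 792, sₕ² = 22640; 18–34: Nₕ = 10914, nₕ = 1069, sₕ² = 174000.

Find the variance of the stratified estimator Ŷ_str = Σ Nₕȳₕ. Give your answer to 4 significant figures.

2.090 × 10^10

Var(Ŷ_str) = Σₕ Nₕ²(1 − fₕ)sₕ²/nₕ.
55–64: 11330²·(1 − 792/11330)·22640/792 = 3.413024 × 10^9.
18–34: 10914²·(1 − 1069/10914)·174000/1069 = 1.7489251 × 10^10.
Sum = 2.0902275 × 10^10.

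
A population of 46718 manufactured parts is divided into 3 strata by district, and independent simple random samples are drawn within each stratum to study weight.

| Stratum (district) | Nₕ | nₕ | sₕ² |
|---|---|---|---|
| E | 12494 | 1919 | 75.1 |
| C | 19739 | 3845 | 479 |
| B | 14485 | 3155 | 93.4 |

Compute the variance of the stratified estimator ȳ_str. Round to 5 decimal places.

Var(ȳ_str) = Σₕ Wₕ²(1 − fₕ)sₕ²/nₕ with Wₕ = Nₕ/N, N = 46718.
E: Wₕ = 0.26743439; term = 0.26743439²·(1 − 0.15359372)·75.1/1919 = 0.0023690725.
C: Wₕ = 0.42251381; term = 0.42251381²·(1 − 0.19479204)·479/3845 = 0.017907256.
B: Wₕ = 0.31005180; term = 0.31005180²·(1 − 0.21781153)·93.4/3155 = 0.0022260117.
Sum = 0.02250234.

0.02250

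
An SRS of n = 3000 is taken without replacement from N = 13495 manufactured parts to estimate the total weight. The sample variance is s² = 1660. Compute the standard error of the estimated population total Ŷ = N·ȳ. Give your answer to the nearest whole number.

8853

Var(Ŷ) = N²·Var(ȳ) = N²·(1 − n/N)·s²/n.
f = 3000/13495 = 0.22230456; Var(ȳ) = 0.77769544·1660/3000 = 0.43032481.
Var(Ŷ) = 13495² · 0.43032481 = 7.8368614 × 10^7.
SE(Ŷ) = √(7.8368614 × 10^7) = 8853.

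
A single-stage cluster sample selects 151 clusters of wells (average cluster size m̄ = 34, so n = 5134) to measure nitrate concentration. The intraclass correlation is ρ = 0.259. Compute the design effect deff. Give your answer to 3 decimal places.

deff = 1 + (34 − 1)·0.259 = 1 + 8.547 = 9.547.

9.547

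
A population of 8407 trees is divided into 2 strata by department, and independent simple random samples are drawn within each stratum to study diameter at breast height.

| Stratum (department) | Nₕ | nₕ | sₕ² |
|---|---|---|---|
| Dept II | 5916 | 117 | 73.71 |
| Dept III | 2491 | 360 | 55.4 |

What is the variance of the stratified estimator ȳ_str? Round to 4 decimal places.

0.3174

Var(ȳ_str) = Σₕ Wₕ²(1 − fₕ)sₕ²/nₕ with Wₕ = Nₕ/N, N = 8407.
Dept II: Wₕ = 0.70369930; term = 0.70369930²·(1 − 0.01977688)·73.71/117 = 0.30580158.
Dept III: Wₕ = 0.29630070; term = 0.29630070²·(1 − 0.14452027)·55.4/360 = 0.011557991.
Sum = 0.31735957.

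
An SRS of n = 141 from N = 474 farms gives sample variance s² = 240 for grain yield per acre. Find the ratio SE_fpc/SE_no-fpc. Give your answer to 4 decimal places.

0.8382

f = n/N = 141/474 = 0.29746835.
SE_no-fpc = √(s²/n) = 1.3046561; SE_fpc = √((1−f)s²/n) = 1.0935257.
Ratio = √(1−f) = 0.83817161.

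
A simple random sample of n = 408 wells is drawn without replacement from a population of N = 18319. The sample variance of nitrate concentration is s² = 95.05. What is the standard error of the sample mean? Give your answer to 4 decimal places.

Under SRS without replacement, Var(ȳ) = (1 − f)·s²/n with f = n/N = 408/18319 = 0.02227196.
Var(ȳ) = (1 − 0.02227196)·95.05/408 = 0.97772804·0.23296569 = 0.22777708.
SE(ȳ) = √(0.22777708) = 0.4773.

0.4773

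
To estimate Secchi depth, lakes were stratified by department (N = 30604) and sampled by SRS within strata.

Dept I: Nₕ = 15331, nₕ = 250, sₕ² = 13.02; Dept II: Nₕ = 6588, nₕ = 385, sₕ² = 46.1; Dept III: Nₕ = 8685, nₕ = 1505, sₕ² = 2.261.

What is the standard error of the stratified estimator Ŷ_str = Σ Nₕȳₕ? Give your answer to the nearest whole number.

Var(Ŷ_str) = Σₕ Nₕ²(1 − fₕ)sₕ²/nₕ.
Dept I: 15331²·(1 − 250/15331)·13.02/250 = 1.2041251 × 10^7.
Dept II: 6588²·(1 − 385/6588)·46.1/385 = 4.8932293 × 10^6.
Dept III: 8685²·(1 − 1505/8685)·2.261/1505 = 93682.469.
Sum = 1.7028163 × 10^7.
SE = √(1.7028163 × 10^7) = 4127.

4127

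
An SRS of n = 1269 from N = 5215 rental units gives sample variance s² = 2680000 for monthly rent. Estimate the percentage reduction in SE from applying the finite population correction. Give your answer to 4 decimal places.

13.0136

f = n/N = 1269/5215 = 0.24333653.
SE_no-fpc = √(s²/n) = 45.955404; SE_fpc = √((1−f)s²/n) = 39.974954.
Ratio = √(1−f) = 0.86986405. Reduction = 100·(1 − 0.86986405) = 13.0136%.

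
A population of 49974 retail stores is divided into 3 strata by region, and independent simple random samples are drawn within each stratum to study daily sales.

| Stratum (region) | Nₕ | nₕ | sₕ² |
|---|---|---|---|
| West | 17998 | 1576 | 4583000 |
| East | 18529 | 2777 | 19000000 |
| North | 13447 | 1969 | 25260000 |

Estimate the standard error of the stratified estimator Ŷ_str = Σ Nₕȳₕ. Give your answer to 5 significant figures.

2.1992 × 10^6

Var(Ŷ_str) = Σₕ Nₕ²(1 − fₕ)sₕ²/nₕ.
West: 17998²·(1 − 1576/17998)·4583000/1576 = 8.5949616 × 10^11.
East: 18529²·(1 − 2777/18529)·19000000/2777 = 1.9969418 × 10^12.
North: 13447²·(1 − 1969/13447)·25260000/1969 = 1.9800641 × 10^12.
Sum = 4.8365021 × 10^12.
SE = √(4.8365021 × 10^12) = 2.1992 × 10^6.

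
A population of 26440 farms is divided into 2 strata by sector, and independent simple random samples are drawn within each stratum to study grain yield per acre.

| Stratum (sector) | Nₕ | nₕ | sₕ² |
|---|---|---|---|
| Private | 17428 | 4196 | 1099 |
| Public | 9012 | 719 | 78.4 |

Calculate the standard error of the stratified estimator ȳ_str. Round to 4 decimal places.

0.3131

Var(ȳ_str) = Σₕ Wₕ²(1 − fₕ)sₕ²/nₕ with Wₕ = Nₕ/N, N = 26440.
Private: Wₕ = 0.65915280; term = 0.65915280²·(1 − 0.24076199)·1099/4196 = 0.086399724.
Public: Wₕ = 0.34084720; term = 0.34084720²·(1 − 0.07978251)·78.4/719 = 0.011657277.
Sum = 0.098057001.
SE = √(0.098057001) = 0.3131.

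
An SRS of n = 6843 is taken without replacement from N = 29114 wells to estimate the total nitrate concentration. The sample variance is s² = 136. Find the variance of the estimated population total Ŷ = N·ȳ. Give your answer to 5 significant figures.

Var(Ŷ) = N²·Var(ȳ) = N²·(1 − n/N)·s²/n.
f = 6843/29114 = 0.23504156; Var(ȳ) = 0.76495844·136/6843 = 0.015203032.
Var(Ŷ) = 29114² · 0.015203032 = 1.288647 × 10^7.

1.2886 × 10^7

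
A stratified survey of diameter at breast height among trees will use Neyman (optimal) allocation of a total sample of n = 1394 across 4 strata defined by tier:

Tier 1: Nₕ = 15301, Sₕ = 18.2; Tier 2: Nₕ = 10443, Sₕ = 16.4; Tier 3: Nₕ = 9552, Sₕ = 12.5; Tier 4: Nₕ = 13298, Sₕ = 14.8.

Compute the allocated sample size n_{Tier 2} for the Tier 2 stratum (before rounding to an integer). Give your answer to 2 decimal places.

Neyman allocation: nₕ = n·NₕSₕ / Σⱼ NⱼSⱼ.
Σ NⱼSⱼ = 15301·18.2 + 10443·16.4 + 9552·12.5 + 13298·14.8 = 765953.8.
n_{Tier 2} = 1394·10443·16.4 / 765953.8 = 311.69.

311.69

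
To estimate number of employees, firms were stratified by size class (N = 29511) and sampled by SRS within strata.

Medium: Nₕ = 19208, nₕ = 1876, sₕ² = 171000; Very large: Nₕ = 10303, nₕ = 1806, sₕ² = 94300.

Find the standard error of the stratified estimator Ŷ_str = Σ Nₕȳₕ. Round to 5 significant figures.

Var(Ŷ_str) = Σₕ Nₕ²(1 − fₕ)sₕ²/nₕ.
Medium: 19208²·(1 − 1876/19208)·171000/1876 = 3.0345486 × 10^10.
Very large: 10303²·(1 − 1806/10303)·94300/1806 = 4.5711268 × 10^9.
Sum = 3.4916613 × 10^10.
SE = √(3.4916613 × 10^10) = 186860.

186860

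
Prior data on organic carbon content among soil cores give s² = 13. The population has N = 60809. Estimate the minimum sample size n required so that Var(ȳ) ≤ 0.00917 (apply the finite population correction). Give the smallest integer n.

Without fpc, n₀ = s²/D = 13/0.00917 = 1417.6663.
With fpc, (1 − n/N)·s²/n ≤ D requires n ≥ n₀/(1 + n₀/N) = 1417.6663/(1 + 1417.6663/60809) = 1385.3686.
Rounding up, n = 1386.

1386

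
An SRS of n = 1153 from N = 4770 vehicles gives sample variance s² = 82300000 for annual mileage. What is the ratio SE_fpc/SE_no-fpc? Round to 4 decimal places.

f = n/N = 1153/4770 = 0.24171908.
SE_no-fpc = √(s²/n) = 267.16851; SE_fpc = √((1−f)s²/n) = 232.64854.
Ratio = √(1−f) = 0.87079327.

0.8708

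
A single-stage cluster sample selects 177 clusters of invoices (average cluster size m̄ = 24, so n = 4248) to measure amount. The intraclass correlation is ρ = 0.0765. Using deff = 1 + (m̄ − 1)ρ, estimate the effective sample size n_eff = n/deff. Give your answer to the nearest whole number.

deff = 1 + (24 − 1)·0.0765 = 1 + 1.7595 = 2.7595.
n_eff = 4248 / 2.7595 = 1539.

1539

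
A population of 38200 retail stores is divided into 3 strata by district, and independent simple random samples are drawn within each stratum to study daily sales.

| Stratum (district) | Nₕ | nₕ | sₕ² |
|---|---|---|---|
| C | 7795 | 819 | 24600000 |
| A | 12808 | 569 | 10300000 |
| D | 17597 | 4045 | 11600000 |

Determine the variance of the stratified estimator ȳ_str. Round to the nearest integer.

Var(ȳ_str) = Σₕ Wₕ²(1 − fₕ)sₕ²/nₕ with Wₕ = Nₕ/N, N = 38200.
C: Wₕ = 0.20405759; term = 0.20405759²·(1 − 0.10506735)·24600000/819 = 1119.3015.
A: Wₕ = 0.33528796; term = 0.33528796²·(1 − 0.04442536)·10300000/569 = 1944.5785.
D: Wₕ = 0.46065445; term = 0.46065445²·(1 − 0.22986873)·11600000/4045 = 468.65663.
Sum = 3532.5366.

3533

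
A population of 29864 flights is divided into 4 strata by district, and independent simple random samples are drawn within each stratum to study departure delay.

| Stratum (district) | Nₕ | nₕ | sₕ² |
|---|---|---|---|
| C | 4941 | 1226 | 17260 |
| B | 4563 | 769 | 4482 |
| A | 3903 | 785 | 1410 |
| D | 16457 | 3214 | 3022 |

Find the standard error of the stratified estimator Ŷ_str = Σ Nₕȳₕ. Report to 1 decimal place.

24209.5

Var(Ŷ_str) = Σₕ Nₕ²(1 − fₕ)sₕ²/nₕ.
C: 4941²·(1 − 1226/4941)·17260/1226 = 2.5841873 × 10^8.
B: 4563²·(1 − 769/4563)·4482/769 = 1.009005 × 10^8.
A: 3903²·(1 − 785/3903)·1410/785 = 2.1858689 × 10^7.
D: 16457²·(1 − 3214/16457)·3022/3214 = 2.0492061 × 10^8.
Sum = 5.8609853 × 10^8.
SE = √(5.8609853 × 10^8) = 24209.5.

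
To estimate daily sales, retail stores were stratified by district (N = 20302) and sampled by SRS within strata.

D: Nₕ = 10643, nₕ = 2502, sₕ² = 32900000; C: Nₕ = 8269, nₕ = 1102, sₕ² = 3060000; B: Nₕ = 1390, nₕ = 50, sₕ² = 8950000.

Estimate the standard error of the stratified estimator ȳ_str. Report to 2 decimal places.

63.03

Var(ȳ_str) = Σₕ Wₕ²(1 − fₕ)sₕ²/nₕ with Wₕ = Nₕ/N, N = 20302.
D: Wₕ = 0.52423407; term = 0.52423407²·(1 − 0.23508409)·32900000/2502 = 2764.221.
C: Wₕ = 0.40729977; term = 0.40729977²·(1 − 0.13326884)·3060000/1102 = 399.25704.
B: Wₕ = 0.06846616; term = 0.06846616²·(1 − 0.03597122)·8950000/50 = 808.90027.
Sum = 3972.3783.
SE = √(3972.3783) = 63.03.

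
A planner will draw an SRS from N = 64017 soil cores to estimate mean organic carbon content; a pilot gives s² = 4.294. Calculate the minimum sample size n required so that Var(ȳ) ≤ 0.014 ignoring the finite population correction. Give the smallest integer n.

Without fpc, n₀ = s²/D = 4.294/0.014 = 306.7143.
Rounding up, n = 307.

307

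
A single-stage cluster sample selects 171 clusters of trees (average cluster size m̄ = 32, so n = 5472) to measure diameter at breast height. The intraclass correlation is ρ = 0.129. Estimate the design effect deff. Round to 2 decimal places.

5.00

deff = 1 + (32 − 1)·0.129 = 1 + 3.999 = 4.999.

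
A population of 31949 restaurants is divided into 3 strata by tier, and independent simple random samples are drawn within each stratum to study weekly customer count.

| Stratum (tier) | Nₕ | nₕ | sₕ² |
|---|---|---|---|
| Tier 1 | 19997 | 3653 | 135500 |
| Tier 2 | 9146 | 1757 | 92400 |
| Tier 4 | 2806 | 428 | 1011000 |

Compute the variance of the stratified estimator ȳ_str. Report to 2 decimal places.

Var(ȳ_str) = Σₕ Wₕ²(1 − fₕ)sₕ²/nₕ with Wₕ = Nₕ/N, N = 31949.
Tier 1: Wₕ = 0.62590378; term = 0.62590378²·(1 − 0.18267740)·135500/3653 = 11.876768.
Tier 2: Wₕ = 0.28626874; term = 0.28626874²·(1 − 0.19210584)·92400/1757 = 3.4817897.
Tier 4: Wₕ = 0.08782748; term = 0.08782748²·(1 − 0.15253029)·1011000/428 = 15.441602.
Sum = 30.80016.

30.80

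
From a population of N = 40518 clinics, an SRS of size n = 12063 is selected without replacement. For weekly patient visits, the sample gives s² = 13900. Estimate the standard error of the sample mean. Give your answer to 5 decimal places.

Under SRS without replacement, Var(ȳ) = (1 − f)·s²/n with f = n/N = 12063/40518 = 0.29771953.
Var(ȳ) = (1 − 0.29771953)·13900/12063 = 0.70228047·1.1522838 = 0.80922644.
SE(ȳ) = √(0.80922644) = 0.89957.

0.89957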